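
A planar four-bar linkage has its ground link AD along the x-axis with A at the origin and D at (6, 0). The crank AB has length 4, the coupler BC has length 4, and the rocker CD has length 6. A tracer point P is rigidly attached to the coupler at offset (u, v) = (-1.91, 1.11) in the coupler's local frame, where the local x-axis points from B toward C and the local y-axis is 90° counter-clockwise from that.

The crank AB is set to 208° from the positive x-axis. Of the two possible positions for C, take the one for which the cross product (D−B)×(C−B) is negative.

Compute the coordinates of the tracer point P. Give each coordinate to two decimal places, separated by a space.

-5.32 -0.58

A=(0,0), D=(6.00,0)
B = A + 4.00·(cos208°, sin208°) = (-3.5318, -1.8779)
|BD| = 9.7150
circle(B,4.00) ∩ circle(D,6.00): a=3.8282, h=1.1598
  candidates: C₊=(-0.0000,0.0000) cross=11.267; C₋=(0.4484,-2.2758) cross=-11.267
  mode - wants cross < 0 → take C=(0.4484,-2.2758) (cross=-11.267)
ex = (C−B)/|BC| = (0.9950,-0.0995); ey = (0.0995,0.9950)
P = B + -1.91·ex + 1.11·ey = (-5.3219,-0.5834)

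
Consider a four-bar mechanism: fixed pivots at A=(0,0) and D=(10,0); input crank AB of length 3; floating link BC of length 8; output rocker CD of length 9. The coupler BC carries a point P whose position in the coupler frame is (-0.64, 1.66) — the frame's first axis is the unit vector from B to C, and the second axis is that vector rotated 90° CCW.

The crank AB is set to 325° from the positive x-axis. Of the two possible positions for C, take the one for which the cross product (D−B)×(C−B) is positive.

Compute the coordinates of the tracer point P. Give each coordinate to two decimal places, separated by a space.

0.73 -2.14

A=(0,0), D=(10.00,0)
B = A + 3.00·(cos325°, sin325°) = (2.4575, -1.7207)
|BD| = 7.7363
circle(B,8.00) ∩ circle(D,9.00): a=2.7695, h=7.5053
  candidates: C₊=(3.4882,6.2126) cross=58.064; C₋=(6.8269,-8.4221) cross=-58.064
  mode + wants cross > 0 → take C=(3.4882,6.2126) (cross=58.064)
ex = (C−B)/|BC| = (0.1288,0.9917); ey = (-0.9917,0.1288)
P = B + -0.64·ex + 1.66·ey = (0.7288,-2.1415)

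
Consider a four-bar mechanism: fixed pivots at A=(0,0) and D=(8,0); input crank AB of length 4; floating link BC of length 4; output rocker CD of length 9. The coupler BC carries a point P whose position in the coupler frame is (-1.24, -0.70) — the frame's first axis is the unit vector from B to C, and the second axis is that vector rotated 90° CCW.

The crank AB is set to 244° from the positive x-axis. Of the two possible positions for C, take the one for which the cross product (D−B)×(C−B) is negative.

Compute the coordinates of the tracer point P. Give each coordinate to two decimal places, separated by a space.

-3.16 -3.37

A=(0,0), D=(8.00,0)
B = A + 4.00·(cos244°, sin244°) = (-1.7535, -3.5952)
|BD| = 10.3950
circle(B,4.00) ∩ circle(D,9.00): a=2.0710, h=3.4221
  candidates: C₊=(-0.9939,0.3320) cross=35.573; C₋=(1.3733,-6.0899) cross=-35.573
  mode - wants cross < 0 → take C=(1.3733,-6.0899) (cross=-35.573)
ex = (C−B)/|BC| = (0.7817,-0.6237); ey = (0.6237,0.7817)
P = B + -1.24·ex + -0.70·ey = (-3.1593,-3.3690)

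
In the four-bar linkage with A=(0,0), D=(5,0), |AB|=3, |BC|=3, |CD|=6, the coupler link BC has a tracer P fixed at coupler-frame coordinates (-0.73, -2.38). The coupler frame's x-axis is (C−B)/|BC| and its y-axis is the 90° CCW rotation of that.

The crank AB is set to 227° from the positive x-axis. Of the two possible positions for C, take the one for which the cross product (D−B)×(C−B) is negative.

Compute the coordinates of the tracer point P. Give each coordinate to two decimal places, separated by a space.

A=(0,0), D=(5.00,0)
B = A + 3.00·(cos227°, sin227°) = (-2.0460, -2.1941)
|BD| = 7.3797
circle(B,3.00) ∩ circle(D,6.00): a=1.8605, h=2.3534
  candidates: C₊=(-0.9693,0.6061) cross=17.367; C₋=(0.4301,-3.8879) cross=-17.367
  mode - wants cross < 0 → take C=(0.4301,-3.8879) (cross=-17.367)
ex = (C−B)/|BC| = (0.8254,-0.5646); ey = (0.5646,0.8254)
P = B + -0.73·ex + -2.38·ey = (-3.9923,-3.7462)

-3.99 -3.75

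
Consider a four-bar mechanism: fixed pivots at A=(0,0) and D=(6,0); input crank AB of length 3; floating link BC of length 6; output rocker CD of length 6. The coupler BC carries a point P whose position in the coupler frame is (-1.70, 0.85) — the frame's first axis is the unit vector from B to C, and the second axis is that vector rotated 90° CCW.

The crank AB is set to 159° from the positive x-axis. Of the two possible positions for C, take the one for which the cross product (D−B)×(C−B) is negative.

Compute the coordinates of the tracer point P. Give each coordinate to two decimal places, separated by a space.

-3.26 2.92

A=(0,0), D=(6.00,0)
B = A + 3.00·(cos159°, sin159°) = (-2.8007, 1.0751)
|BD| = 8.8662
circle(B,6.00) ∩ circle(D,6.00): a=4.4331, h=4.0432
  candidates: C₊=(2.0899,4.5510) cross=35.848; C₋=(1.1093,-3.4759) cross=-35.848
  mode - wants cross < 0 → take C=(1.1093,-3.4759) (cross=-35.848)
ex = (C−B)/|BC| = (0.6517,-0.7585); ey = (0.7585,0.6517)
P = B + -1.70·ex + 0.85·ey = (-3.2639,2.9185)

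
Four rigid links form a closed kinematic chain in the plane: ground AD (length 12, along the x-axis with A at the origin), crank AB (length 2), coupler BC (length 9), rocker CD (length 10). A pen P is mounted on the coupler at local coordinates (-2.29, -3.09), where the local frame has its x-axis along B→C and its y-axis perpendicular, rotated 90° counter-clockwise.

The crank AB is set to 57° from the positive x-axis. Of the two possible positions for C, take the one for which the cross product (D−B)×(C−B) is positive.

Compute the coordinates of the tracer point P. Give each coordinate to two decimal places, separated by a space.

1.99 -2.06

A=(0,0), D=(12.00,0)
B = A + 2.00·(cos57°, sin57°) = (1.0893, 1.6773)
|BD| = 11.0389
circle(B,9.00) ∩ circle(D,10.00): a=4.6589, h=7.7003
  candidates: C₊=(6.8641,8.5804) cross=85.003; C₋=(4.5240,-6.6415) cross=-85.003
  mode + wants cross > 0 → take C=(6.8641,8.5804) (cross=85.003)
ex = (C−B)/|BC| = (0.6416,0.7670); ey = (-0.7670,0.6416)
P = B + -2.29·ex + -3.09·ey = (1.9899,-2.0618)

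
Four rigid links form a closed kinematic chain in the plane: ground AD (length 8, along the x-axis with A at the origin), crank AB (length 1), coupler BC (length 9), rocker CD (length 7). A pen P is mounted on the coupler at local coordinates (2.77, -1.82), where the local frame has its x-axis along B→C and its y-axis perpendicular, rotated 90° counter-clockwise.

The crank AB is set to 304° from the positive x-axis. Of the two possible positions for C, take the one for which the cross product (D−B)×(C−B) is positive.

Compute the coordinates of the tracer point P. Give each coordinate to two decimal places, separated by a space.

3.63 0.43

A=(0,0), D=(8.00,0)
B = A + 1.00·(cos304°, sin304°) = (0.5592, -0.8290)
|BD| = 7.4868
circle(B,9.00) ∩ circle(D,7.00): a=5.8805, h=6.8132
  candidates: C₊=(5.6491,6.5934) cross=51.009; C₋=(7.1580,-6.9492) cross=-51.009
  mode + wants cross > 0 → take C=(5.6491,6.5934) (cross=51.009)
ex = (C−B)/|BC| = (0.5655,0.8247); ey = (-0.8247,0.5655)
P = B + 2.77·ex + -1.82·ey = (3.6267,0.4261)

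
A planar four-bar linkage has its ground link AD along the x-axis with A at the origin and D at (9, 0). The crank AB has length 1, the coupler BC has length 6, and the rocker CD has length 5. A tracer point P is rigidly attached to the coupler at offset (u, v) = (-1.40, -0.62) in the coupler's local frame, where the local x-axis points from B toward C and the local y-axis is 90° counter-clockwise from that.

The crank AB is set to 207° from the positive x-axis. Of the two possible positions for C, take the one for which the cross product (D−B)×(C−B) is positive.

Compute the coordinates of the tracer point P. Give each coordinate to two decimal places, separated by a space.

-1.88 -1.63

A=(0,0), D=(9.00,0)
B = A + 1.00·(cos207°, sin207°) = (-0.8910, -0.4540)
|BD| = 9.9014
circle(B,6.00) ∩ circle(D,5.00): a=5.5062, h=2.3837
  candidates: C₊=(4.5001,2.1796) cross=23.602; C₋=(4.7187,-2.5827) cross=-23.602
  mode + wants cross > 0 → take C=(4.5001,2.1796) (cross=23.602)
ex = (C−B)/|BC| = (0.8985,0.4389); ey = (-0.4389,0.8985)
P = B + -1.40·ex + -0.62·ey = (-1.8768,-1.6256)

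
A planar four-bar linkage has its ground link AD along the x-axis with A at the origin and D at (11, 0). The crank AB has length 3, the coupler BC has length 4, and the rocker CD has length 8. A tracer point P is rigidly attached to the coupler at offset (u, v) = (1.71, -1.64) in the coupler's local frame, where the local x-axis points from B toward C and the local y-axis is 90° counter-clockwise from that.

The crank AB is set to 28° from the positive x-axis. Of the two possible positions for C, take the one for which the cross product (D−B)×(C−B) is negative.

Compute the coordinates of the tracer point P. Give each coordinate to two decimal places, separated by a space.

A=(0,0), D=(11.00,0)
B = A + 3.00·(cos28°, sin28°) = (2.6488, 1.4084)
|BD| = 8.4691
circle(B,4.00) ∩ circle(D,8.00): a=1.4007, h=3.7467
  candidates: C₊=(4.6531,4.8700) cross=31.731; C₋=(3.4070,-2.5191) cross=-31.731
  mode - wants cross < 0 → take C=(3.4070,-2.5191) (cross=-31.731)
ex = (C−B)/|BC| = (0.1895,-0.9819); ey = (0.9819,0.1895)
P = B + 1.71·ex + -1.64·ey = (1.3627,-0.5814)

1.36 -0.58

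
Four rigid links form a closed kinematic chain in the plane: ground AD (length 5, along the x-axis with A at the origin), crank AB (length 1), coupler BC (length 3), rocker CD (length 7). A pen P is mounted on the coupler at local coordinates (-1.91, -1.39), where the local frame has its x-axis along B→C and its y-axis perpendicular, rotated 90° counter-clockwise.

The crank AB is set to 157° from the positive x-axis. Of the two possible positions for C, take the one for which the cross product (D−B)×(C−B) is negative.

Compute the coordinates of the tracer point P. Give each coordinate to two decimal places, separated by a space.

-1.90 2.54

A=(0,0), D=(5.00,0)
B = A + 1.00·(cos157°, sin157°) = (-0.9205, 0.3907)
|BD| = 5.9334
circle(B,3.00) ∩ circle(D,7.00): a=-0.4041, h=2.9727
  candidates: C₊=(-1.1279,3.3836) cross=17.638; C₋=(-1.5195,-2.5489) cross=-17.638
  mode - wants cross < 0 → take C=(-1.5195,-2.5489) (cross=-17.638)
ex = (C−B)/|BC| = (-0.1996,-0.9799); ey = (0.9799,-0.1996)
P = B + -1.91·ex + -1.39·ey = (-1.9012,2.5398)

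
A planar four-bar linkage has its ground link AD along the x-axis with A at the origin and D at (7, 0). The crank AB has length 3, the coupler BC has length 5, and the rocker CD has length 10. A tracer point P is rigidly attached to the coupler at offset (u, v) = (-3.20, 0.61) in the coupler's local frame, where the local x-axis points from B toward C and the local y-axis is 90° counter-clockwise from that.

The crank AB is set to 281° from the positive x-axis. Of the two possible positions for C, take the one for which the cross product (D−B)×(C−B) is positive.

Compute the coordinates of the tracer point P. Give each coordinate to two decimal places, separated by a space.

A=(0,0), D=(7.00,0)
B = A + 3.00·(cos281°, sin281°) = (0.5724, -2.9449)
|BD| = 7.0701
circle(B,5.00) ∩ circle(D,10.00): a=-1.7690, h=4.6766
  candidates: C₊=(-2.9837,0.5699) cross=33.064; C₋=(0.9121,-7.9333) cross=-33.064
  mode + wants cross > 0 → take C=(-2.9837,0.5699) (cross=33.064)
ex = (C−B)/|BC| = (-0.7112,0.7030); ey = (-0.7030,-0.7112)
P = B + -3.20·ex + 0.61·ey = (2.4196,-5.6282)

2.42 -5.63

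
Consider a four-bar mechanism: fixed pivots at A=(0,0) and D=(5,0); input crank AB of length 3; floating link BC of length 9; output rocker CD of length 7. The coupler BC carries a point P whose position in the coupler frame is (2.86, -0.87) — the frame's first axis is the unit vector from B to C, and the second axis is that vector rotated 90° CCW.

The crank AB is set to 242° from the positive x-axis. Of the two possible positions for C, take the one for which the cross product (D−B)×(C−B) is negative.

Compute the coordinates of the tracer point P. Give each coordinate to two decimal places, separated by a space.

A=(0,0), D=(5.00,0)
B = A + 3.00·(cos242°, sin242°) = (-1.4084, -2.6488)
|BD| = 6.9343
circle(B,9.00) ∩ circle(D,7.00): a=5.7745, h=6.9033
  candidates: C₊=(1.2912,5.9367) cross=47.869; C₋=(6.5652,-6.8228) cross=-47.869
  mode - wants cross < 0 → take C=(6.5652,-6.8228) (cross=-47.869)
ex = (C−B)/|BC| = (0.8860,-0.4638); ey = (0.4638,0.8860)
P = B + 2.86·ex + -0.87·ey = (0.7219,-4.7460)

0.72 -4.75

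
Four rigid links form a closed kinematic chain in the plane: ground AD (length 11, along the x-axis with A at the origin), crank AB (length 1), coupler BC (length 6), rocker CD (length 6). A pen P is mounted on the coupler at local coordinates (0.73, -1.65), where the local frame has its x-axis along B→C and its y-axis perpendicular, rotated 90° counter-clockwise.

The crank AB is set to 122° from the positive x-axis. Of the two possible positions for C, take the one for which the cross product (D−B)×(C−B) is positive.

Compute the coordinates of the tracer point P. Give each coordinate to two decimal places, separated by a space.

A=(0,0), D=(11.00,0)
B = A + 1.00·(cos122°, sin122°) = (-0.5299, 0.8480)
|BD| = 11.5611
circle(B,6.00) ∩ circle(D,6.00): a=5.7805, h=1.6079
  candidates: C₊=(5.3530,2.0276) cross=18.589; C₋=(5.1171,-1.1796) cross=-18.589
  mode + wants cross > 0 → take C=(5.3530,2.0276) (cross=18.589)
ex = (C−B)/|BC| = (0.9805,0.1966); ey = (-0.1966,0.9805)
P = B + 0.73·ex + -1.65·ey = (0.5102,-0.6262)

0.51 -0.63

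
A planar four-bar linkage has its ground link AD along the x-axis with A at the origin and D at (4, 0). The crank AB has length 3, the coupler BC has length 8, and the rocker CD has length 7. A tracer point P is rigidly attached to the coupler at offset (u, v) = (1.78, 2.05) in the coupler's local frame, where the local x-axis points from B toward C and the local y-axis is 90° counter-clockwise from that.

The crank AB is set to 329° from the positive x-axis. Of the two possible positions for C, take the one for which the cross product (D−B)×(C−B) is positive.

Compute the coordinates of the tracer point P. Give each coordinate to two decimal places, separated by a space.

A=(0,0), D=(4.00,0)
B = A + 3.00·(cos329°, sin329°) = (2.5715, -1.5451)
|BD| = 2.1043
circle(B,8.00) ∩ circle(D,7.00): a=4.6163, h=6.5337
  candidates: C₊=(0.9078,6.2800) cross=13.749; C₋=(10.5028,-2.5909) cross=-13.749
  mode + wants cross > 0 → take C=(0.9078,6.2800) (cross=13.749)
ex = (C−B)/|BC| = (-0.2080,0.9781); ey = (-0.9781,-0.2080)
P = B + 1.78·ex + 2.05·ey = (0.1961,-0.2304)

0.20 -0.23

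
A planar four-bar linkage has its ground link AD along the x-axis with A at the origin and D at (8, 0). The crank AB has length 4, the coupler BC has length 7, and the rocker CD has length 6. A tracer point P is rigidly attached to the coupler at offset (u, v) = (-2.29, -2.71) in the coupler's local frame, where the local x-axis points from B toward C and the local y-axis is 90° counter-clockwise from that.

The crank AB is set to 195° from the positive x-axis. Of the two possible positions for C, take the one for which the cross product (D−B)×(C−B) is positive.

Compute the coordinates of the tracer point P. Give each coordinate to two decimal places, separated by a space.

-4.69 -4.49

A=(0,0), D=(8.00,0)
B = A + 4.00·(cos195°, sin195°) = (-3.8637, -1.0353)
|BD| = 11.9088
circle(B,7.00) ∩ circle(D,6.00): a=6.5002, h=2.5976
  candidates: C₊=(2.3861,2.1175) cross=30.934; C₋=(2.8377,-3.0579) cross=-30.934
  mode + wants cross > 0 → take C=(2.3861,2.1175) (cross=30.934)
ex = (C−B)/|BC| = (0.8928,0.4504); ey = (-0.4504,0.8928)
P = B + -2.29·ex + -2.71·ey = (-4.6877,-4.4863)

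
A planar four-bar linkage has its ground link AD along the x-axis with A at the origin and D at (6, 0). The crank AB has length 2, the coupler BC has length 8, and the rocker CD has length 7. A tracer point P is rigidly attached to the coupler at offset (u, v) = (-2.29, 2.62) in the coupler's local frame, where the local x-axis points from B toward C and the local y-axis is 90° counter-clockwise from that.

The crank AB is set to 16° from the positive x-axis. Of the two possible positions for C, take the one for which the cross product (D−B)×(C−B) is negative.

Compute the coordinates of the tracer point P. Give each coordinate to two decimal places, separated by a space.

A=(0,0), D=(6.00,0)
B = A + 2.00·(cos16°, sin16°) = (1.9225, 0.5513)
|BD| = 4.1146
circle(B,8.00) ∩ circle(D,7.00): a=3.8801, h=6.9961
  candidates: C₊=(6.7050,6.9644) cross=28.786; C₋=(4.8303,-6.9016) cross=-28.786
  mode - wants cross < 0 → take C=(4.8303,-6.9016) (cross=-28.786)
ex = (C−B)/|BC| = (0.3635,-0.9316); ey = (0.9316,0.3635)
P = B + -2.29·ex + 2.62·ey = (3.5310,3.6369)

3.53 3.64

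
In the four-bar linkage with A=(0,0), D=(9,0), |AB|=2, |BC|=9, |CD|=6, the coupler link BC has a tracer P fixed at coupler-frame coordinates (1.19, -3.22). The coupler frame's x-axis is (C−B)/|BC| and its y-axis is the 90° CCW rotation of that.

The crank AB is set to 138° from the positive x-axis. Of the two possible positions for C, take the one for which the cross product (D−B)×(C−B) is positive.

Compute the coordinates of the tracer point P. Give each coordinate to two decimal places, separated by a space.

1.05 -0.98

A=(0,0), D=(9.00,0)
B = A + 2.00·(cos138°, sin138°) = (-1.4863, 1.3383)
|BD| = 10.5713
circle(B,9.00) ∩ circle(D,6.00): a=7.4141, h=5.1021
  candidates: C₊=(6.5140,5.4608) cross=53.936; C₋=(5.2222,-4.6614) cross=-53.936
  mode + wants cross > 0 → take C=(6.5140,5.4608) (cross=53.936)
ex = (C−B)/|BC| = (0.8889,0.4581); ey = (-0.4581,0.8889)
P = B + 1.19·ex + -3.22·ey = (1.0465,-0.9790)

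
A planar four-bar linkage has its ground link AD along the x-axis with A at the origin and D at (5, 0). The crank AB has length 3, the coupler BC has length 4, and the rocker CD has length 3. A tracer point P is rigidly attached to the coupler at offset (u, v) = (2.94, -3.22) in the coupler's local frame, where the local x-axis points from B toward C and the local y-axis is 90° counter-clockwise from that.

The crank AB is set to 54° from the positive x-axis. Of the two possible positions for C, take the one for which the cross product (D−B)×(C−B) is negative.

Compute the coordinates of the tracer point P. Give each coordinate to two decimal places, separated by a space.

A=(0,0), D=(5.00,0)
B = A + 3.00·(cos54°, sin54°) = (1.7634, 2.4271)
|BD| = 4.0455
circle(B,4.00) ∩ circle(D,3.00): a=2.8879, h=2.7677
  candidates: C₊=(5.7342,2.9088) cross=11.197; C₋=(2.4134,-1.5198) cross=-11.197
  mode - wants cross < 0 → take C=(2.4134,-1.5198) (cross=-11.197)
ex = (C−B)/|BC| = (0.1625,-0.9867); ey = (0.9867,0.1625)
P = B + 2.94·ex + -3.22·ey = (-0.9360,-0.9972)

-0.94 -1.00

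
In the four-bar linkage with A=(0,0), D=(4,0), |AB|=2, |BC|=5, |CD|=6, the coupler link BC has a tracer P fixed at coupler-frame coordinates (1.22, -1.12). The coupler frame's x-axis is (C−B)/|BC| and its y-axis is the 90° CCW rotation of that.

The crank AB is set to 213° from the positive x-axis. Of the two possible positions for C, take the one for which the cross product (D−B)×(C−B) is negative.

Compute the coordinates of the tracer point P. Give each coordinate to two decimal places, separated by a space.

-1.93 -2.73

A=(0,0), D=(4.00,0)
B = A + 2.00·(cos213°, sin213°) = (-1.6773, -1.0893)
|BD| = 5.7809
circle(B,5.00) ∩ circle(D,6.00): a=1.9390, h=4.6087
  candidates: C₊=(-0.6414,3.8022) cross=26.642; C₋=(1.0954,-5.2501) cross=-26.642
  mode - wants cross < 0 → take C=(1.0954,-5.2501) (cross=-26.642)
ex = (C−B)/|BC| = (0.5545,-0.8322); ey = (0.8322,0.5545)
P = B + 1.22·ex + -1.12·ey = (-1.9328,-2.7256)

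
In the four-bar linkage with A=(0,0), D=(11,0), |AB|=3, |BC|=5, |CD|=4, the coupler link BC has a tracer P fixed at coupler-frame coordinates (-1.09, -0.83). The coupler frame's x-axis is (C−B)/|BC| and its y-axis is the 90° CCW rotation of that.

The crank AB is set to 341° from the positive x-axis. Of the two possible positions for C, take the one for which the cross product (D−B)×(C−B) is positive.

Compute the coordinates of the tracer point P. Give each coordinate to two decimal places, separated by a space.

2.27 -2.22

A=(0,0), D=(11.00,0)
B = A + 3.00·(cos341°, sin341°) = (2.8366, -0.9767)
|BD| = 8.2217
circle(B,5.00) ∩ circle(D,4.00): a=4.6582, h=1.8170
  candidates: C₊=(7.2459,1.3808) cross=14.939; C₋=(7.6776,-2.2275) cross=-14.939
  mode + wants cross > 0 → take C=(7.2459,1.3808) (cross=14.939)
ex = (C−B)/|BC| = (0.8819,0.4715); ey = (-0.4715,0.8819)
P = B + -1.09·ex + -0.83·ey = (2.2667,-2.2226)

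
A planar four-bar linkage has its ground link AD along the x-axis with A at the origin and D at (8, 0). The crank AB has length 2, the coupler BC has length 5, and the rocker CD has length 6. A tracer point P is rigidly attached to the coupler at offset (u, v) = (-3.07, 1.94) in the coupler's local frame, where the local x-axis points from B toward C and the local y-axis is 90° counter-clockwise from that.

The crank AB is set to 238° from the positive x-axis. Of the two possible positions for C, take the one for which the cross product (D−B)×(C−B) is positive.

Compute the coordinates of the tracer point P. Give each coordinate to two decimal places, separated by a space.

-4.57 -2.63

A=(0,0), D=(8.00,0)
B = A + 2.00·(cos238°, sin238°) = (-1.0598, -1.6961)
|BD| = 9.2172
circle(B,5.00) ∩ circle(D,6.00): a=4.0119, h=2.9841
  candidates: C₊=(2.3345,1.9752) cross=27.505; C₋=(3.4327,-3.8909) cross=-27.505
  mode + wants cross > 0 → take C=(2.3345,1.9752) (cross=27.505)
ex = (C−B)/|BC| = (0.6789,0.7343); ey = (-0.7343,0.6789)
P = B + -3.07·ex + 1.94·ey = (-4.5684,-2.6333)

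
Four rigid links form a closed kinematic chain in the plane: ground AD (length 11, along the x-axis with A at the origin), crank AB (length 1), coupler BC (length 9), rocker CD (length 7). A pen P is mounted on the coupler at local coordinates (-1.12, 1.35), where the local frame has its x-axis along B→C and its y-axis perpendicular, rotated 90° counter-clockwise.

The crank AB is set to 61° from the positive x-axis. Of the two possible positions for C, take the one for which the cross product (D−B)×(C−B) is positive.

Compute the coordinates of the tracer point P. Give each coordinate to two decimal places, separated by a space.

A=(0,0), D=(11.00,0)
B = A + 1.00·(cos61°, sin61°) = (0.4848, 0.8746)
|BD| = 10.5515
circle(B,9.00) ∩ circle(D,7.00): a=6.7921, h=5.9048
  candidates: C₊=(7.7430,6.1961) cross=62.305; C₋=(6.7641,-5.5729) cross=-62.305
  mode + wants cross > 0 → take C=(7.7430,6.1961) (cross=62.305)
ex = (C−B)/|BC| = (0.8065,0.5913); ey = (-0.5913,0.8065)
P = B + -1.12·ex + 1.35·ey = (-1.2167,1.3011)

-1.22 1.30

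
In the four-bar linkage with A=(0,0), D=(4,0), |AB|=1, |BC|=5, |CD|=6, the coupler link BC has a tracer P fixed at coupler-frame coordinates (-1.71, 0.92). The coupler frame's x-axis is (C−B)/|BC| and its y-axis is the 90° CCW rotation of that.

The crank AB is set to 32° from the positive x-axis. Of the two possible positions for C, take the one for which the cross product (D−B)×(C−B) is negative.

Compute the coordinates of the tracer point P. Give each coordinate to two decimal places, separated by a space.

A=(0,0), D=(4.00,0)
B = A + 1.00·(cos32°, sin32°) = (0.8480, 0.5299)
|BD| = 3.1962
circle(B,5.00) ∩ circle(D,6.00): a=-0.1227, h=4.9985
  candidates: C₊=(1.5558,5.4796) cross=15.976; C₋=(-0.1017,-4.3791) cross=-15.976
  mode - wants cross < 0 → take C=(-0.1017,-4.3791) (cross=-15.976)
ex = (C−B)/|BC| = (-0.1899,-0.9818); ey = (0.9818,-0.1899)
P = B + -1.71·ex + 0.92·ey = (2.0761,2.0340)

2.08 2.03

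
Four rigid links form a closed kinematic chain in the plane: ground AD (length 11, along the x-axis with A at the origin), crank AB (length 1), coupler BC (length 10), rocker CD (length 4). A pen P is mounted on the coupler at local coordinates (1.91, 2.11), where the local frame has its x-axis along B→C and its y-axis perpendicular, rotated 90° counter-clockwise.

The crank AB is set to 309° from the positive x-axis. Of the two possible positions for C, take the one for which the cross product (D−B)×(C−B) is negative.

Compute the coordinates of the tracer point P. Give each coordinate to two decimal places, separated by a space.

3.10 0.63

A=(0,0), D=(11.00,0)
B = A + 1.00·(cos309°, sin309°) = (0.6293, -0.7771)
|BD| = 10.3998
circle(B,10.00) ∩ circle(D,4.00): a=9.2384, h=3.8277
  candidates: C₊=(9.5559,3.7302) cross=39.807; C₋=(10.1280,-3.9038) cross=-39.807
  mode - wants cross < 0 → take C=(10.1280,-3.9038) (cross=-39.807)
ex = (C−B)/|BC| = (0.9499,-0.3127); ey = (0.3127,0.9499)
P = B + 1.91·ex + 2.11·ey = (3.1033,0.6299)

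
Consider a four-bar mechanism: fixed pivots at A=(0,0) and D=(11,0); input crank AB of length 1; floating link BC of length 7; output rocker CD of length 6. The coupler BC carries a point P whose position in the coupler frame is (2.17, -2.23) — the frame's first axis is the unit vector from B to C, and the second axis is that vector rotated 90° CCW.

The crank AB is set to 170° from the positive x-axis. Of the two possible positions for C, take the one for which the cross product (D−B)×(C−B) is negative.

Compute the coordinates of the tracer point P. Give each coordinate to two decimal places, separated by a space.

A=(0,0), D=(11.00,0)
B = A + 1.00·(cos170°, sin170°) = (-0.9848, 0.1736)
|BD| = 11.9861
circle(B,7.00) ∩ circle(D,6.00): a=6.5353, h=2.5079
  candidates: C₊=(5.5862,2.5866) cross=30.060; C₋=(5.5135,-2.4287) cross=-30.060
  mode - wants cross < 0 → take C=(5.5135,-2.4287) (cross=-30.060)
ex = (C−B)/|BC| = (0.9283,-0.3718); ey = (0.3718,0.9283)
P = B + 2.17·ex + -2.23·ey = (0.2007,-2.7032)

0.20 -2.70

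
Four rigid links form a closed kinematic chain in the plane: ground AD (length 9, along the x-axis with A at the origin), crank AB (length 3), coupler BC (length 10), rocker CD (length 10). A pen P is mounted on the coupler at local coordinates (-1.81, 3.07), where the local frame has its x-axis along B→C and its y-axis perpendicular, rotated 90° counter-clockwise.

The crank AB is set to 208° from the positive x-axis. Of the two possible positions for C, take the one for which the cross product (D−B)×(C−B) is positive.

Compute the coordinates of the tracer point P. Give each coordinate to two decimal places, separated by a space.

-6.21 -1.50

A=(0,0), D=(9.00,0)
B = A + 3.00·(cos208°, sin208°) = (-2.6488, -1.4084)
|BD| = 11.7337
circle(B,10.00) ∩ circle(D,10.00): a=5.8668, h=8.0982
  candidates: C₊=(2.2035,7.3354) cross=95.021; C₋=(4.1476,-8.7438) cross=-95.021
  mode + wants cross > 0 → take C=(2.2035,7.3354) (cross=95.021)
ex = (C−B)/|BC| = (0.4852,0.8744); ey = (-0.8744,0.4852)
P = B + -1.81·ex + 3.07·ey = (-6.2115,-1.5014)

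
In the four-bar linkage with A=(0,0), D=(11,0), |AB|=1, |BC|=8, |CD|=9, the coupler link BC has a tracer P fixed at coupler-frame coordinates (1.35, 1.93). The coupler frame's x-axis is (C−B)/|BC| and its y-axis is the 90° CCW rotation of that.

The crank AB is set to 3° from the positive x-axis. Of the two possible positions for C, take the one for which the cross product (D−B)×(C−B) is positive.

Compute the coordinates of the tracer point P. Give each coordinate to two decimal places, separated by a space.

0.06 2.21

A=(0,0), D=(11.00,0)
B = A + 1.00·(cos3°, sin3°) = (0.9986, 0.0523)
|BD| = 10.0015
circle(B,8.00) ∩ circle(D,9.00): a=4.1509, h=6.8389
  candidates: C₊=(5.1852,6.8694) cross=68.399; C₋=(5.1137,-6.8082) cross=-68.399
  mode + wants cross > 0 → take C=(5.1852,6.8694) (cross=68.399)
ex = (C−B)/|BC| = (0.5233,0.8521); ey = (-0.8521,0.5233)
P = B + 1.35·ex + 1.93·ey = (0.0605,2.2127)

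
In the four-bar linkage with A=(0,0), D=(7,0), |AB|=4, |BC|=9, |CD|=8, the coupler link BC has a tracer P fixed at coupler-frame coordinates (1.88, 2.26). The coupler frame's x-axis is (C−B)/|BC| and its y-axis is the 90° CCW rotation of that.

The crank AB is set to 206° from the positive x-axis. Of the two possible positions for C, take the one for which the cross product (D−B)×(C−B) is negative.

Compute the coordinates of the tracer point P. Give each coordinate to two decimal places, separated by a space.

-0.73 -1.10

A=(0,0), D=(7.00,0)
B = A + 4.00·(cos206°, sin206°) = (-3.5952, -1.7535)
|BD| = 10.7393
circle(B,9.00) ∩ circle(D,8.00): a=6.1611, h=6.5605
  candidates: C₊=(1.4121,5.7250) cross=70.455; C₋=(3.5545,-7.2200) cross=-70.455
  mode - wants cross < 0 → take C=(3.5545,-7.2200) (cross=-70.455)
ex = (C−B)/|BC| = (0.7944,-0.6074); ey = (0.6074,0.7944)
P = B + 1.88·ex + 2.26·ey = (-0.7290,-1.1000)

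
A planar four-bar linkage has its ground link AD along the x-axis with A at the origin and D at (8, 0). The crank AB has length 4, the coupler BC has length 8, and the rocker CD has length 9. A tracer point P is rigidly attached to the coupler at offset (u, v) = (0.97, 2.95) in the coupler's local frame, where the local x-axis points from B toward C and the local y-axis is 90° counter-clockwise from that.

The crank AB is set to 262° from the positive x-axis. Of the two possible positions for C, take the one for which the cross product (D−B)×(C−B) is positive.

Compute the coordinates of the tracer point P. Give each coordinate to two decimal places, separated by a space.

A=(0,0), D=(8.00,0)
B = A + 4.00·(cos262°, sin262°) = (-0.5567, -3.9611)
|BD| = 9.4291
circle(B,8.00) ∩ circle(D,9.00): a=3.8131, h=7.0328
  candidates: C₊=(-0.0508,4.0229) cross=66.313; C₋=(5.8580,-8.7414) cross=-66.313
  mode + wants cross > 0 → take C=(-0.0508,4.0229) (cross=66.313)
ex = (C−B)/|BC| = (0.0632,0.9980); ey = (-0.9980,0.0632)
P = B + 0.97·ex + 2.95·ey = (-3.4395,-2.8065)

-3.44 -2.81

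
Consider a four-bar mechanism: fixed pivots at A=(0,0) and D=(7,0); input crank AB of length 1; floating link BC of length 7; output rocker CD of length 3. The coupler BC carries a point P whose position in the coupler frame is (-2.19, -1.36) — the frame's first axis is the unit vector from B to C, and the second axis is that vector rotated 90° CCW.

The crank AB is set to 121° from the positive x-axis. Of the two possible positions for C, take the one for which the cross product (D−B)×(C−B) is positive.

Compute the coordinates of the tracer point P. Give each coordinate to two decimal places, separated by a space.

A=(0,0), D=(7.00,0)
B = A + 1.00·(cos121°, sin121°) = (-0.5150, 0.8572)
|BD| = 7.5638
circle(B,7.00) ∩ circle(D,3.00): a=6.4261, h=2.7759
  candidates: C₊=(6.1842,2.8870) cross=20.996; C₋=(5.5551,-2.6291) cross=-20.996
  mode + wants cross > 0 → take C=(6.1842,2.8870) (cross=20.996)
ex = (C−B)/|BC| = (0.9570,0.2900); ey = (-0.2900,0.9570)
P = B + -2.19·ex + -1.36·ey = (-2.2166,-1.0794)

-2.22 -1.08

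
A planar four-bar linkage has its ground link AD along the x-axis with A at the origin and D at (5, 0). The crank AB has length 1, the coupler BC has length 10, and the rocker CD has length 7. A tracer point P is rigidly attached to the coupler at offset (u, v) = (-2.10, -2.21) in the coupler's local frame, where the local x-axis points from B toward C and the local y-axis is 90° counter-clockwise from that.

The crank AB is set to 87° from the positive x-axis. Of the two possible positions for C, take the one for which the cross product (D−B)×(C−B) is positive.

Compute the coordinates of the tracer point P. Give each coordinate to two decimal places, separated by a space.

A=(0,0), D=(5.00,0)
B = A + 1.00·(cos87°, sin87°) = (0.0523, 0.9986)
|BD| = 5.0474
circle(B,10.00) ∩ circle(D,7.00): a=7.5758, h=6.5274
  candidates: C₊=(8.7698,5.8982) cross=32.947; C₋=(6.1869,-6.8986) cross=-32.947
  mode + wants cross > 0 → take C=(8.7698,5.8982) (cross=32.947)
ex = (C−B)/|BC| = (0.8717,0.4900); ey = (-0.4900,0.8717)
P = B + -2.10·ex + -2.21·ey = (-0.6955,-1.9568)

-0.70 -1.96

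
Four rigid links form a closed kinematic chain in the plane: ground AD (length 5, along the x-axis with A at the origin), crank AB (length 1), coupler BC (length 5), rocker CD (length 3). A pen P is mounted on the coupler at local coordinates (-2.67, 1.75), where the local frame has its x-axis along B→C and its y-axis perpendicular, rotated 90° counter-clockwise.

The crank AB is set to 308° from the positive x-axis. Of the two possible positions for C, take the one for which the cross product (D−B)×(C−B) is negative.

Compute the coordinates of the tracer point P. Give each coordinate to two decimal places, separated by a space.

A=(0,0), D=(5.00,0)
B = A + 1.00·(cos308°, sin308°) = (0.6157, -0.7880)
|BD| = 4.4546
circle(B,5.00) ∩ circle(D,3.00): a=4.0232, h=2.9688
  candidates: C₊=(4.0502,2.8457) cross=13.225; C₋=(5.1006,-2.9983) cross=-13.225
  mode - wants cross < 0 → take C=(5.1006,-2.9983) (cross=-13.225)
ex = (C−B)/|BC| = (0.8970,-0.4421); ey = (0.4421,0.8970)
P = B + -2.67·ex + 1.75·ey = (-1.0057,1.9620)

-1.01 1.96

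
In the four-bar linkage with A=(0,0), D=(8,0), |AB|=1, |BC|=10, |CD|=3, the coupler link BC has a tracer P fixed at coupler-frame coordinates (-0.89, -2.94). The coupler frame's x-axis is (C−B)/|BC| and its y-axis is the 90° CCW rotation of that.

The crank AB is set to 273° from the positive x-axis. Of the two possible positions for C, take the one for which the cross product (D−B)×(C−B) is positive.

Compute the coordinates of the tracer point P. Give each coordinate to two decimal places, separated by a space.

0.31 -4.06

A=(0,0), D=(8.00,0)
B = A + 1.00·(cos273°, sin273°) = (0.0523, -0.9986)
|BD| = 8.0102
circle(B,10.00) ∩ circle(D,3.00): a=9.6854, h=2.4887
  candidates: C₊=(9.3519,2.6781) cross=19.935; C₋=(9.9724,-2.2604) cross=-19.935
  mode + wants cross > 0 → take C=(9.3519,2.6781) (cross=19.935)
ex = (C−B)/|BC| = (0.9300,0.3677); ey = (-0.3677,0.9300)
P = B + -0.89·ex + -2.94·ey = (0.3056,-4.0599)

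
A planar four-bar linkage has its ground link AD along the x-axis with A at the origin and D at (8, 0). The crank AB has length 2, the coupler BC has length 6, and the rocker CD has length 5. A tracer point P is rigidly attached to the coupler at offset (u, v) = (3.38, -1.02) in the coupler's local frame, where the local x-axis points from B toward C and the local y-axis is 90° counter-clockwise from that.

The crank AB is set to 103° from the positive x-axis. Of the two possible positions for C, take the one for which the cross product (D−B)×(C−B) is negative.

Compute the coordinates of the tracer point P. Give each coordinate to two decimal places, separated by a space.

A=(0,0), D=(8.00,0)
B = A + 2.00·(cos103°, sin103°) = (-0.4499, 1.9487)
|BD| = 8.6717
circle(B,6.00) ∩ circle(D,5.00): a=4.9701, h=3.3613
  candidates: C₊=(5.1484,4.1071) cross=29.148; C₋=(3.6377,-2.4435) cross=-29.148
  mode - wants cross < 0 → take C=(3.6377,-2.4435) (cross=-29.148)
ex = (C−B)/|BC| = (0.6813,-0.7320); ey = (0.7320,0.6813)
P = B + 3.38·ex + -1.02·ey = (1.1061,-1.2204)

1.11 -1.22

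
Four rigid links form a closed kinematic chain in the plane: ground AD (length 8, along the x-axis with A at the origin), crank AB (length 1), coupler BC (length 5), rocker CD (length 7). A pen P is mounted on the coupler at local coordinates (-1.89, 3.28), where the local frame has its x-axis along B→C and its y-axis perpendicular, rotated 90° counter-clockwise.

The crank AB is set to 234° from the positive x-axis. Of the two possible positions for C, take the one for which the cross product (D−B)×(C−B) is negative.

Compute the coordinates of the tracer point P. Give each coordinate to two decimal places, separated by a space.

A=(0,0), D=(8.00,0)
B = A + 1.00·(cos234°, sin234°) = (-0.5878, -0.8090)
|BD| = 8.6258
circle(B,5.00) ∩ circle(D,7.00): a=2.9217, h=4.0575
  candidates: C₊=(1.9405,3.5047) cross=34.999; C₋=(2.7016,-4.5746) cross=-34.999
  mode - wants cross < 0 → take C=(2.7016,-4.5746) (cross=-34.999)
ex = (C−B)/|BC| = (0.6579,-0.7531); ey = (0.7531,0.6579)
P = B + -1.89·ex + 3.28·ey = (0.6391,2.7722)

0.64 2.77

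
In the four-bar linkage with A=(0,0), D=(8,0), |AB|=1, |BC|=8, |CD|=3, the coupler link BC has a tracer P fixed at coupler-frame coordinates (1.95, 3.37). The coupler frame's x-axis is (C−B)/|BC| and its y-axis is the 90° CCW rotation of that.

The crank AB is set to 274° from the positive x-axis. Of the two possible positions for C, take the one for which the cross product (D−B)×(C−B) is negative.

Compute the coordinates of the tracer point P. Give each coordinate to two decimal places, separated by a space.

2.80 1.78

A=(0,0), D=(8.00,0)
B = A + 1.00·(cos274°, sin274°) = (0.0698, -0.9976)
|BD| = 7.9927
circle(B,8.00) ∩ circle(D,3.00): a=7.4370, h=2.9481
  candidates: C₊=(7.0807,2.8557) cross=23.563; C₋=(7.8165,-2.9944) cross=-23.563
  mode - wants cross < 0 → take C=(7.8165,-2.9944) (cross=-23.563)
ex = (C−B)/|BC| = (0.9683,-0.2496); ey = (0.2496,0.9683)
P = B + 1.95·ex + 3.37·ey = (2.7992,1.7790)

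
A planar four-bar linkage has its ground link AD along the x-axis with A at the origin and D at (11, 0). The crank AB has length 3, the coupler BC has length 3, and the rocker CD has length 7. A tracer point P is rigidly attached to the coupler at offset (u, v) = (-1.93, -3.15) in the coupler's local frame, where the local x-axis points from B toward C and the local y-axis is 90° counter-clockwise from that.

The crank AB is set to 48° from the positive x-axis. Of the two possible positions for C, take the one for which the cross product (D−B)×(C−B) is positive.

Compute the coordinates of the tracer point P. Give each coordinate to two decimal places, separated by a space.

A=(0,0), D=(11.00,0)
B = A + 3.00·(cos48°, sin48°) = (2.0074, 2.2294)
|BD| = 9.2648
circle(B,3.00) ∩ circle(D,7.00): a=2.4737, h=1.6973
  candidates: C₊=(4.8168,3.2816) cross=15.725; C₋=(4.0000,-0.0132) cross=-15.725
  mode + wants cross > 0 → take C=(4.8168,3.2816) (cross=15.725)
ex = (C−B)/|BC| = (0.9365,0.3507); ey = (-0.3507,0.9365)
P = B + -1.93·ex + -3.15·ey = (1.3047,-1.3974)

1.30 -1.40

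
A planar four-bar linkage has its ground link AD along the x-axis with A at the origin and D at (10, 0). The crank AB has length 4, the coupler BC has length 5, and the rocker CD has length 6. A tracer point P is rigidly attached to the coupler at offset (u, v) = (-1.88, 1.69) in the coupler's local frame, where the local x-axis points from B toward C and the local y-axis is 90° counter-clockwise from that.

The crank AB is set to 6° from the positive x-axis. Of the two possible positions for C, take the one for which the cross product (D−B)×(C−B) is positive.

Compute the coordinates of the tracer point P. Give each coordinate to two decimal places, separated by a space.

A=(0,0), D=(10.00,0)
B = A + 4.00·(cos6°, sin6°) = (3.9781, 0.4181)
|BD| = 6.0364
circle(B,5.00) ∩ circle(D,6.00): a=2.1071, h=4.5343
  candidates: C₊=(6.3942,4.7956) cross=27.371; C₋=(5.7660,-4.2513) cross=-27.371
  mode + wants cross > 0 → take C=(6.3942,4.7956) (cross=27.371)
ex = (C−B)/|BC| = (0.4832,0.8755); ey = (-0.8755,0.4832)
P = B + -1.88·ex + 1.69·ey = (1.5900,-0.4112)

1.59 -0.41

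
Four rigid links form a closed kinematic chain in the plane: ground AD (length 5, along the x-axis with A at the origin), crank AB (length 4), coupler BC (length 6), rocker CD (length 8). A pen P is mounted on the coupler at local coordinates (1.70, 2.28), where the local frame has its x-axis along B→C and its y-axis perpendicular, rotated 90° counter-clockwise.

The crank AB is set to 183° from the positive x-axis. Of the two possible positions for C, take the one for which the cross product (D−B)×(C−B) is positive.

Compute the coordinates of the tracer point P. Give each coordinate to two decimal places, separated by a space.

-5.21 2.36

A=(0,0), D=(5.00,0)
B = A + 4.00·(cos183°, sin183°) = (-3.9945, -0.2093)
|BD| = 8.9970
circle(B,6.00) ∩ circle(D,8.00): a=2.9424, h=5.2290
  candidates: C₊=(-1.1746,5.0867) cross=47.045; C₋=(-0.9313,-5.3685) cross=-47.045
  mode + wants cross > 0 → take C=(-1.1746,5.0867) (cross=47.045)
ex = (C−B)/|BC| = (0.4700,0.8827); ey = (-0.8827,0.4700)
P = B + 1.70·ex + 2.28·ey = (-5.2080,2.3628)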